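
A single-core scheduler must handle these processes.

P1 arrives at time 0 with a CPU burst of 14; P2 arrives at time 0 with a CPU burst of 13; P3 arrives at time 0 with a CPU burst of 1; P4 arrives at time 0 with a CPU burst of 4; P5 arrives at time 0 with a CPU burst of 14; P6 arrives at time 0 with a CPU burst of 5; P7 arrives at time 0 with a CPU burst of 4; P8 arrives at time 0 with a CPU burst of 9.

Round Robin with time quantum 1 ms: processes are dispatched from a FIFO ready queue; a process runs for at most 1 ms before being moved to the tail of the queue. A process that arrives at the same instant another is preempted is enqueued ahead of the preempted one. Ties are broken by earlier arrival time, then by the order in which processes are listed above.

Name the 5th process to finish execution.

Timeline: | P1 0-1 | P2 1-2 | P3 2-3 | P4 3-4 | P5 4-5 | P6 5-6 | P7 6-7 | P8 7-8 | P1 8-9 | P2 9-10 | P4 10-11 | P5 11-12 | P6 12-13 | P7 13-14 | P8 14-15 | P1 15-16 | P2 16-17 | P4 17-18 | P5 18-19 | P6 19-20 | P7 20-21 | P8 21-22 | P1 22-23 | P2 23-24 | P4 24-25 | P5 25-26 | P6 26-27 | P7 27-28 | P8 28-29 | P1 29-30 | P2 30-31 | P5 31-32 | P6 32-33 | P8 33-34 | P1 34-35 | P2 35-36 | P5 36-37 | P8 37-38 | P1 38-39 | P2 39-40 | P5 40-41 | P8 41-42 | P1 42-43 | P2 43-44 | P5 44-45 | P8 45-46 | P1 46-47 | P2 47-48 | P5 48-49 | P8 49-50 | P1 50-51 | P2 51-52 | P5 52-53 | P1 53-54 | P2 54-55 | P5 55-56 | P1 56-57 | P2 57-58 | P5 58-59 | P1 59-60 | P2 60-61 | P5 61-62 | P1 62-63 | P5 63-64 |
Completion: P1=63  P2=61  P3=3  P4=25  P5=64  P6=33  P7=28  P8=50
Turnaround (C−A): P1=63  P2=61  P3=3  P4=25  P5=64  P6=33  P7=28  P8=50
Finish order: P3 → P4 → P7 → P6 → P8 → P2 → P1 → P5

P8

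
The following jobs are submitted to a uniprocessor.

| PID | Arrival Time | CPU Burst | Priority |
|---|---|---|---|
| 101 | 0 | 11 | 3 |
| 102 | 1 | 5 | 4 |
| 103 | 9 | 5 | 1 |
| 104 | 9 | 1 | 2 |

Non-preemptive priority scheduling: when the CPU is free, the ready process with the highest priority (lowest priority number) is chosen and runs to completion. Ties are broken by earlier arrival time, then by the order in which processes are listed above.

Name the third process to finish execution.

Schedule: | 101 0-11 | 103 11-16 | 104 16-17 | 102 17-22 |
Completion: 101=11  102=22  103=16  104=17
Turnaround (C−A): 101=11  102=21  103=7  104=8
Finish order: 101 → 103 → 104 → 102

104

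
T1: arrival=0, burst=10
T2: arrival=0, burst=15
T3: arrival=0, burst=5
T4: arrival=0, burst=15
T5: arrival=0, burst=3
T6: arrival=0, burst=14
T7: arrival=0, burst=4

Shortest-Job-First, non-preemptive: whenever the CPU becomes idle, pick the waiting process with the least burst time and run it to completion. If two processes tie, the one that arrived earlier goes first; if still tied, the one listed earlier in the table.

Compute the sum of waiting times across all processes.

Gantt: | T5 0-3 | T7 3-7 | T3 7-12 | T1 12-22 | T6 22-36 | T2 36-51 | T4 51-66 |
Completion: T1=22  T2=51  T3=12  T4=66  T5=3  T6=36  T7=7
Waiting = turnaround − burst: T1=12, T2=36, T3=7, T4=51, T5=0, T6=22, T7=3
Total waiting = 12 + 36 + 7 + 51 + 0 + 22 + 3 = 131

131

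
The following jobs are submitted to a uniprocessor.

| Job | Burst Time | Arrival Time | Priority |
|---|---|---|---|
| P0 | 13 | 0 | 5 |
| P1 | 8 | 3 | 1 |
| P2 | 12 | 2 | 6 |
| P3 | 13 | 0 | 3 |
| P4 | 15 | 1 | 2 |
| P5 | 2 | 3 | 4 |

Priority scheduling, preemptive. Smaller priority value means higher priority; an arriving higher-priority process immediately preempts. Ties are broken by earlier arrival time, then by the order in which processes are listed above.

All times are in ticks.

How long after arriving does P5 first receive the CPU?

Timeline: | P3 0-1 | P4 1-3 | P1 3-11 | P4 11-24 | P3 24-36 | P5 36-38 | P0 38-51 | P2 51-63 |
Completion: P0=51  P1=11  P2=63  P3=36  P4=24  P5=38
Turnaround (C−A): P0=51  P1=8  P2=61  P3=36  P4=23  P5=35
Response(P5) = first start − arrival = 36 − 3 = 33

33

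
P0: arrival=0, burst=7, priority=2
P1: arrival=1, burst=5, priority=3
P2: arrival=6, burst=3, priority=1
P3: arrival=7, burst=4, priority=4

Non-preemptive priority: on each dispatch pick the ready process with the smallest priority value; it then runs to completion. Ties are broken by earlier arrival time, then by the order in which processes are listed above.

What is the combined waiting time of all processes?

18

Gantt: | P0 0-7 | P2 7-10 | P1 10-15 | P3 15-19 |
Completion: P0=7  P1=15  P2=10  P3=19
Waiting = turnaround − burst: P0=0, P1=9, P2=1, P3=8
Total waiting = 0 + 9 + 1 + 8 = 18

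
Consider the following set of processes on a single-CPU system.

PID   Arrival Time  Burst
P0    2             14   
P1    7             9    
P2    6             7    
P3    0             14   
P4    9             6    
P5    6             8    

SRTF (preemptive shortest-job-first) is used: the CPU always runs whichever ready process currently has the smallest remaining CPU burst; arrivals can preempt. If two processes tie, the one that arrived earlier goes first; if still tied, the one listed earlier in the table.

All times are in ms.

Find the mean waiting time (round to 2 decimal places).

Gantt: | P3 0-6 | P2 6-13 | P4 13-19 | P3 19-27 | P5 27-35 | P1 35-44 | P0 44-58 |
Completion: P0=58  P1=44  P2=13  P3=27  P4=19  P5=35
Turnaround (C−A): P0=56  P1=37  P2=7  P3=27  P4=10  P5=29
Waiting times: P0=42, P1=28, P2=0, P3=13, P4=4, P5=21
Average waiting = (42+28+0+13+4+21) / 6 = 108/6 = 18.00

18.00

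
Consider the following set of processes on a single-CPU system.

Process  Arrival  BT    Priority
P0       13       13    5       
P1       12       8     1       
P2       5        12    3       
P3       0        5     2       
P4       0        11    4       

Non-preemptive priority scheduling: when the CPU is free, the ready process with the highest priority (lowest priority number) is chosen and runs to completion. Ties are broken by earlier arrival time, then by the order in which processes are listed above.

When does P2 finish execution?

Schedule: | P3 0-5 | P2 5-17 | P1 17-25 | P4 25-36 | P0 36-49 |
Completion: P0=49  P1=25  P2=17  P3=5  P4=36
Turnaround (C−A): P0=36  P1=13  P2=12  P3=5  P4=36

17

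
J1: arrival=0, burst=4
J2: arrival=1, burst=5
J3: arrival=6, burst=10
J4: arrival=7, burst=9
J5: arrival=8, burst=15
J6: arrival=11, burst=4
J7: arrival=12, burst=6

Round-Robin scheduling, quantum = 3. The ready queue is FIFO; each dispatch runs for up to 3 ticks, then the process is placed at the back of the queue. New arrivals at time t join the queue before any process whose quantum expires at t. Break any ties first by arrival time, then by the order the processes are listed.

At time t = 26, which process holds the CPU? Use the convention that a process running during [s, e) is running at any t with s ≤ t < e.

Timeline: | J1 0-3 | J2 3-6 | J1 6-7 | J3 7-10 | J2 10-12 | J4 12-15 | J5 15-18 | J3 18-21 | J6 21-24 | J7 24-27 | J4 27-30 | J5 30-33 | J3 33-36 | J6 36-37 | J7 37-40 | J4 40-43 | J5 43-46 | J3 46-47 | J5 47-53 |
Completion: J1=7  J2=12  J3=47  J4=43  J5=53  J6=37  J7=40
Turnaround (C−A): J1=7  J2=11  J3=41  J4=36  J5=45  J6=26  J7=28

J7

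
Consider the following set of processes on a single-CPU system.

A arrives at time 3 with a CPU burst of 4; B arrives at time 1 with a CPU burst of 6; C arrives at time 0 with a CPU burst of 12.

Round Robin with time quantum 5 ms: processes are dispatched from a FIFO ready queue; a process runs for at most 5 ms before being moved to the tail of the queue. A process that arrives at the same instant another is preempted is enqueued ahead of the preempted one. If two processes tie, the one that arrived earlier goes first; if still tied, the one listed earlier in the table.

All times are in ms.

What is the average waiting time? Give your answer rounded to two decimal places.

Timeline: | C 0-5 | B 5-10 | A 10-14 | C 14-19 | B 19-20 | C 20-22 |
Completion: A=14  B=20  C=22
Waiting times: A=7, B=13, C=10
Average waiting = (7+13+10) / 3 = 30/3 = 10.00

10.00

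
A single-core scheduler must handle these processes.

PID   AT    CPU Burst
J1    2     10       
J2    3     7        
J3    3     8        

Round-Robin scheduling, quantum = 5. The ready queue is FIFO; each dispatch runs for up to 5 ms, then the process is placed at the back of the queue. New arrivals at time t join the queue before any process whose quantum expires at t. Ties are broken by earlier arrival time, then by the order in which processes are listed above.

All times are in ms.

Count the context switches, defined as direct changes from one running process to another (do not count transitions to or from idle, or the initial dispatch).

Schedule: | idle 0-2 | J1 2-7 | J2 7-12 | J3 12-17 | J1 17-22 | J2 22-24 | J3 24-27 |
Completion: J1=22  J2=24  J3=27

5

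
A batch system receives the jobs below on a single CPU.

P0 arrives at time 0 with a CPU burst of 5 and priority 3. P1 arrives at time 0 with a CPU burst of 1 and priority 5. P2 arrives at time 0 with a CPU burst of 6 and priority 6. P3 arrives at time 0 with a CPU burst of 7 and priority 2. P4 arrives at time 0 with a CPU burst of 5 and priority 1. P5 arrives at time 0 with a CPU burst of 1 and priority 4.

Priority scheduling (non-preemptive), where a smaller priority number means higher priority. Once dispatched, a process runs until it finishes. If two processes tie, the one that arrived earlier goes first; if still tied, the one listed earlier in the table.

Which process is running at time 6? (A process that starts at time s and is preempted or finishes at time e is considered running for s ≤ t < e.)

Timeline: | P4 0-5 | P3 5-12 | P0 12-17 | P5 17-18 | P1 18-19 | P2 19-25 |
Completion: P0=17  P1=19  P2=25  P3=12  P4=5  P5=18
Turnaround (C−A): P0=17  P1=19  P2=25  P3=12  P4=5  P5=18

P3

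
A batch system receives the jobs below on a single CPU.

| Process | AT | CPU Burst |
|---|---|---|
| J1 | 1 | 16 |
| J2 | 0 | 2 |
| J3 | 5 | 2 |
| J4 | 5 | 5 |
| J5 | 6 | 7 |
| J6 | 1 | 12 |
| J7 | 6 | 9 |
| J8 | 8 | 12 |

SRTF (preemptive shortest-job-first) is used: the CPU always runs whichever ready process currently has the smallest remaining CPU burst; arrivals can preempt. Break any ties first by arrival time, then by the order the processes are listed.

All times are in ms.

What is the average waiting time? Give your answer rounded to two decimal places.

Gantt: | J2 0-2 | J6 2-5 | J3 5-7 | J4 7-12 | J5 12-19 | J6 19-28 | J7 28-37 | J8 37-49 | J1 49-65 |
Completion: J1=65  J2=2  J3=7  J4=12  J5=19  J6=28  J7=37  J8=49
Waiting times: J1=48, J2=0, J3=0, J4=2, J5=6, J6=15, J7=22, J8=29
Average waiting = (48+0+0+2+6+15+22+29) / 8 = 122/8 = 15.25

15.25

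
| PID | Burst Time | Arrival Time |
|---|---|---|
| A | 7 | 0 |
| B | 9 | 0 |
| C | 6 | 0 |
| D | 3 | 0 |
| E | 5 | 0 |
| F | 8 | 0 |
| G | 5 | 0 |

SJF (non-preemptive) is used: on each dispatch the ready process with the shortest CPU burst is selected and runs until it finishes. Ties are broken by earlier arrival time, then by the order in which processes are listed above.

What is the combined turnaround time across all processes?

146

Schedule: | D 0-3 | E 3-8 | G 8-13 | C 13-19 | A 19-26 | F 26-34 | B 34-43 |
Completion: A=26  B=43  C=19  D=3  E=8  F=34  G=13
Turnaround (C−A): A=26  B=43  C=19  D=3  E=8  F=34  G=13
Turnaround = completion − arrival: A=26, B=43, C=19, D=3, E=8, F=34, G=13
Total turnaround = 26 + 43 + 19 + 3 + 8 + 34 + 13 = 146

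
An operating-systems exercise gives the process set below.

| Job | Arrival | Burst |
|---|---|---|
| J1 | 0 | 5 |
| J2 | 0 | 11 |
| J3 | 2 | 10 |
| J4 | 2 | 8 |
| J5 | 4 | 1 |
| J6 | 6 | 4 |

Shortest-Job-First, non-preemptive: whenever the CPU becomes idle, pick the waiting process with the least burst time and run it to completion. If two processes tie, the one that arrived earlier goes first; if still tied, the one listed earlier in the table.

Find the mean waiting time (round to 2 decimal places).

8.83

Gantt: | J1 0-5 | J5 5-6 | J6 6-10 | J4 10-18 | J3 18-28 | J2 28-39 |
Completion: J1=5  J2=39  J3=28  J4=18  J5=6  J6=10
Turnaround (C−A): J1=5  J2=39  J3=26  J4=16  J5=2  J6=4
Waiting times: J1=0, J2=28, J3=16, J4=8, J5=1, J6=0
Average waiting = (0+28+16+8+1+0) / 6 = 53/6 = 8.83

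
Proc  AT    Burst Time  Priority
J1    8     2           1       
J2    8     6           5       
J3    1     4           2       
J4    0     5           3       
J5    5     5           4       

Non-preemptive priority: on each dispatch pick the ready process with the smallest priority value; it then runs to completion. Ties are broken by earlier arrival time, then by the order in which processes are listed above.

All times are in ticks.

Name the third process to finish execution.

Gantt: | J4 0-5 | J3 5-9 | J1 9-11 | J5 11-16 | J2 16-22 |
Completion: J1=11  J2=22  J3=9  J4=5  J5=16
Turnaround (C−A): J1=3  J2=14  J3=8  J4=5  J5=11
Finish order: J4 → J3 → J1 → J5 → J2

J1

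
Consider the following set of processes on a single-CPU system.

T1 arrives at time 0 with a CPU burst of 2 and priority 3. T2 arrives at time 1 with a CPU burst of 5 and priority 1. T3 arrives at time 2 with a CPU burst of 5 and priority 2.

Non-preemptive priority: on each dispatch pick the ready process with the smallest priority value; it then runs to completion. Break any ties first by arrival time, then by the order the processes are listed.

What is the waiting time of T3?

5

Schedule: | T1 0-2 | T2 2-7 | T3 7-12 |
Completion: T1=2  T2=7  T3=12
Waiting(T3) = turnaround − burst = 10 − 5 = 5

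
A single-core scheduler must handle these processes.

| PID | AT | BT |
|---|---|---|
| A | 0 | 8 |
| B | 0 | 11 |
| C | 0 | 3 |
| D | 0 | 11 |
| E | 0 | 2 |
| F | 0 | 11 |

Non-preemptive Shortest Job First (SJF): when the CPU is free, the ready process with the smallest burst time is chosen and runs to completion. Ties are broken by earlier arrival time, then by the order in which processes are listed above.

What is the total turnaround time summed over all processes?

Timeline: | E 0-2 | C 2-5 | A 5-13 | B 13-24 | D 24-35 | F 35-46 |
Completion: A=13  B=24  C=5  D=35  E=2  F=46
Turnaround = completion − arrival: A=13, B=24, C=5, D=35, E=2, F=46
Total turnaround = 13 + 24 + 5 + 35 + 2 + 46 = 125

125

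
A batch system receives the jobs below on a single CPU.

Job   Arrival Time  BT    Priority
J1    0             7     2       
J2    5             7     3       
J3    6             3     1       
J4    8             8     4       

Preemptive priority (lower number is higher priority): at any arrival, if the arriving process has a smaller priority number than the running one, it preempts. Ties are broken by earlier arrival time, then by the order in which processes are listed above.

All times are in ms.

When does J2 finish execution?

17

Timeline: | J1 0-6 | J3 6-9 | J1 9-10 | J2 10-17 | J4 17-25 |
Completion: J1=10  J2=17  J3=9  J4=25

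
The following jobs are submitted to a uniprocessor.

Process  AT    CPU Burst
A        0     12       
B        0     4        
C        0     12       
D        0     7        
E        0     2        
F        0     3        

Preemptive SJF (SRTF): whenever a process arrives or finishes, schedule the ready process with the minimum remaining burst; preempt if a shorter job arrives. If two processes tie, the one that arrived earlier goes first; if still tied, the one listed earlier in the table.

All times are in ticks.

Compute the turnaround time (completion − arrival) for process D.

Schedule: | E 0-2 | F 2-5 | B 5-9 | D 9-16 | A 16-28 | C 28-40 |
Completion: A=28  B=9  C=40  D=16  E=2  F=5
Turnaround(D) = completion − arrival = 16 − 0 = 16

16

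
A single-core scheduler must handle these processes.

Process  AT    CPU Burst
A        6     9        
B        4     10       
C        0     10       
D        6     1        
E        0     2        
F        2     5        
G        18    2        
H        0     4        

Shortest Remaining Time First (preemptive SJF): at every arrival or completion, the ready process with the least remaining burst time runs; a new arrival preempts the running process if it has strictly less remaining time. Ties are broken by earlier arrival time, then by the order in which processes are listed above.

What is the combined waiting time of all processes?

Gantt: | E 0-2 | H 2-6 | D 6-7 | F 7-12 | A 12-18 | G 18-20 | A 20-23 | C 23-33 | B 33-43 |
Completion: A=23  B=43  C=33  D=7  E=2  F=12  G=20  H=6
Turnaround (C−A): A=17  B=39  C=33  D=1  E=2  F=10  G=2  H=6
Waiting = turnaround − burst: A=8, B=29, C=23, D=0, E=0, F=5, G=0, H=2
Total waiting = 8 + 29 + 23 + 0 + 0 + 5 + 0 + 2 = 67

67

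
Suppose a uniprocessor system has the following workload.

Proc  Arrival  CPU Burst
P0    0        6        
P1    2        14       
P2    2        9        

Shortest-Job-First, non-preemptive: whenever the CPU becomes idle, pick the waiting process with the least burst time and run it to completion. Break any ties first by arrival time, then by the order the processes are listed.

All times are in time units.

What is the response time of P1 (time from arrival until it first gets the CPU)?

13

Schedule: | P0 0-6 | P2 6-15 | P1 15-29 |
Completion: P0=6  P1=29  P2=15
Turnaround (C−A): P0=6  P1=27  P2=13
Response(P1) = first start − arrival = 15 − 2 = 13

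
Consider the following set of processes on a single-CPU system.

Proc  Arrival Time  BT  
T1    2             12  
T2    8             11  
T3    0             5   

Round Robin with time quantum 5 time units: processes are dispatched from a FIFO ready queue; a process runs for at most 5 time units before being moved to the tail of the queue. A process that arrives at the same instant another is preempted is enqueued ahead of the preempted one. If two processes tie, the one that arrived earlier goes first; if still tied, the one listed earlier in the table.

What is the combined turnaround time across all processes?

Schedule: | T3 0-5 | T1 5-10 | T2 10-15 | T1 15-20 | T2 20-25 | T1 25-27 | T2 27-28 |
Completion: T1=27  T2=28  T3=5
Turnaround = completion − arrival: T1=25, T2=20, T3=5
Total turnaround = 25 + 20 + 5 = 50

50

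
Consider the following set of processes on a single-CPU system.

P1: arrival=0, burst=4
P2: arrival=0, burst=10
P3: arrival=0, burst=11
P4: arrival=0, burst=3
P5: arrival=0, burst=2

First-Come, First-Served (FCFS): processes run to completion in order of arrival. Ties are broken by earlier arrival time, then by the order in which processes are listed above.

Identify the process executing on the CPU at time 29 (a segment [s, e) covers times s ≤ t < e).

Timeline: | P1 0-4 | P2 4-14 | P3 14-25 | P4 25-28 | P5 28-30 |
Completion: P1=4  P2=14  P3=25  P4=28  P5=30
Turnaround (C−A): P1=4  P2=14  P3=25  P4=28  P5=30

P5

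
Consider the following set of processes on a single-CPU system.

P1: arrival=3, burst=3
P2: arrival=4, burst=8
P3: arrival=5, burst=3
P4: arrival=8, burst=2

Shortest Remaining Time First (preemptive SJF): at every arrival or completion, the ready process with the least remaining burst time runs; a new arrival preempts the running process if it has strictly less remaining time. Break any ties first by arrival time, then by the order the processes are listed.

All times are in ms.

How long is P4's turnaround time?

3

Schedule: | idle 0-3 | P1 3-6 | P3 6-9 | P4 9-11 | P2 11-19 |
Completion: P1=6  P2=19  P3=9  P4=11
Turnaround (C−A): P1=3  P2=15  P3=4  P4=3
Turnaround(P4) = completion − arrival = 11 − 8 = 3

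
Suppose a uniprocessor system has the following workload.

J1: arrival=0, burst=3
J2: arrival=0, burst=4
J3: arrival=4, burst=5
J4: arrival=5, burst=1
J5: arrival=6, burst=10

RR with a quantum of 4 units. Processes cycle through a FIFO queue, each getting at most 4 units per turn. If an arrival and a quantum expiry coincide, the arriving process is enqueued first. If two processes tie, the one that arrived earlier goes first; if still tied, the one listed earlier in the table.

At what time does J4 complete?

Timeline: | J1 0-3 | J2 3-7 | J3 7-11 | J4 11-12 | J5 12-16 | J3 16-17 | J5 17-23 |
Completion: J1=3  J2=7  J3=17  J4=12  J5=23

12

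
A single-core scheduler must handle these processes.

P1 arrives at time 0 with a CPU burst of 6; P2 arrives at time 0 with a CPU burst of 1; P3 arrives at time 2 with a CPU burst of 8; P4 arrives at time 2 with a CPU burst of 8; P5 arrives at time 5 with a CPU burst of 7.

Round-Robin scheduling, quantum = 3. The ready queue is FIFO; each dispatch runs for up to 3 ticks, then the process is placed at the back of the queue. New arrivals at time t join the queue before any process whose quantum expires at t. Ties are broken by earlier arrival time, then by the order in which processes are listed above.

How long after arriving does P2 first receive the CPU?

3

Gantt: | P1 0-3 | P2 3-4 | P3 4-7 | P4 7-10 | P1 10-13 | P5 13-16 | P3 16-19 | P4 19-22 | P5 22-25 | P3 25-27 | P4 27-29 | P5 29-30 |
Completion: P1=13  P2=4  P3=27  P4=29  P5=30
Turnaround (C−A): P1=13  P2=4  P3=25  P4=27  P5=25
Response(P2) = first start − arrival = 3 − 0 = 3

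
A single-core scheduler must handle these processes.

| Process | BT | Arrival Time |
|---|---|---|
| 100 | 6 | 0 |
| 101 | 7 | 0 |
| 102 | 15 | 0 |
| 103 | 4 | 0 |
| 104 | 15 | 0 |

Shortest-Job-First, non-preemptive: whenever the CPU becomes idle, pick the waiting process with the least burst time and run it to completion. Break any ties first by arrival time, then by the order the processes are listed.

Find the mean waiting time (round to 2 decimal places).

12.60

Gantt: | 103 0-4 | 100 4-10 | 101 10-17 | 102 17-32 | 104 32-47 |
Completion: 100=10  101=17  102=32  103=4  104=47
Turnaround (C−A): 100=10  101=17  102=32  103=4  104=47
Waiting times: 100=4, 101=10, 102=17, 103=0, 104=32
Average waiting = (4+10+17+0+32) / 5 = 63/5 = 12.60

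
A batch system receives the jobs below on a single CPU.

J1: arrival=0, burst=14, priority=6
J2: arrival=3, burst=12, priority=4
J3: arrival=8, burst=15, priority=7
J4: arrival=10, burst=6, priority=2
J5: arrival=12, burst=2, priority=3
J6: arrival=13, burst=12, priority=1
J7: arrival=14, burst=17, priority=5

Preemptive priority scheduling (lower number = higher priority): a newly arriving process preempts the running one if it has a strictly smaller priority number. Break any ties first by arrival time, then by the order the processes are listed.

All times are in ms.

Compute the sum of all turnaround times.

Gantt: | J1 0-3 | J2 3-10 | J4 10-13 | J6 13-25 | J4 25-28 | J5 28-30 | J2 30-35 | J7 35-52 | J1 52-63 | J3 63-78 |
Completion: J1=63  J2=35  J3=78  J4=28  J5=30  J6=25  J7=52
Turnaround = completion − arrival: J1=63, J2=32, J3=70, J4=18, J5=18, J6=12, J7=38
Total turnaround = 63 + 32 + 70 + 18 + 18 + 12 + 38 = 251

251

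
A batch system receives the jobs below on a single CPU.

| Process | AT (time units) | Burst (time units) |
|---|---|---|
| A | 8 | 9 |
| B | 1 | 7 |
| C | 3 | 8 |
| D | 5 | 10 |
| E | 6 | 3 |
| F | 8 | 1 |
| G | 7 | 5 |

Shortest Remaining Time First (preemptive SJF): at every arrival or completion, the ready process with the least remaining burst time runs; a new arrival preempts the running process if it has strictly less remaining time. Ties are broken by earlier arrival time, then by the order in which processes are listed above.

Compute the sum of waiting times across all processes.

68

Schedule: | idle 0-1 | B 1-8 | F 8-9 | E 9-12 | G 12-17 | C 17-25 | A 25-34 | D 34-44 |
Completion: A=34  B=8  C=25  D=44  E=12  F=9  G=17
Turnaround (C−A): A=26  B=7  C=22  D=39  E=6  F=1  G=10
Waiting = turnaround − burst: A=17, B=0, C=14, D=29, E=3, F=0, G=5
Total waiting = 17 + 0 + 14 + 29 + 3 + 0 + 5 = 68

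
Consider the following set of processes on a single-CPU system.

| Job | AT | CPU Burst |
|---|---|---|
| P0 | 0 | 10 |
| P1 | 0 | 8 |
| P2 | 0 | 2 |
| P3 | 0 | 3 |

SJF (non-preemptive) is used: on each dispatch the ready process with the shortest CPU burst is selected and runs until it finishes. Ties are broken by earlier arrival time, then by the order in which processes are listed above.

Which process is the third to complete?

Timeline: | P2 0-2 | P3 2-5 | P1 5-13 | P0 13-23 |
Completion: P0=23  P1=13  P2=2  P3=5
Turnaround (C−A): P0=23  P1=13  P2=2  P3=5
Finish order: P2 → P3 → P1 → P0

P1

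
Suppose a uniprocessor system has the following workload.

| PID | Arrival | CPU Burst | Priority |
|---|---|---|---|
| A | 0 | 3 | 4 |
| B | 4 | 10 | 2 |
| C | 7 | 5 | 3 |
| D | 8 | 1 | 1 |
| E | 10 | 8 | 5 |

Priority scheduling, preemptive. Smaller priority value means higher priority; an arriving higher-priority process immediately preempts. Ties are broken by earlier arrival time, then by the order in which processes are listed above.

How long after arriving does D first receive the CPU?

0

Gantt: | A 0-3 | idle 3-4 | B 4-8 | D 8-9 | B 9-15 | C 15-20 | E 20-28 |
Completion: A=3  B=15  C=20  D=9  E=28
Turnaround (C−A): A=3  B=11  C=13  D=1  E=18
Response(D) = first start − arrival = 8 − 8 = 0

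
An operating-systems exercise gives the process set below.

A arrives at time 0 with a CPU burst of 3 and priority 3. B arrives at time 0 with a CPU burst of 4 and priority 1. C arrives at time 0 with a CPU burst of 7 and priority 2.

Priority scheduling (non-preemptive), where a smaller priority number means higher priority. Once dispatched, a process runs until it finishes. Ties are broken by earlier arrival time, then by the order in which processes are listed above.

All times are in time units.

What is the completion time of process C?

Gantt: | B 0-4 | C 4-11 | A 11-14 |
Completion: A=14  B=4  C=11

11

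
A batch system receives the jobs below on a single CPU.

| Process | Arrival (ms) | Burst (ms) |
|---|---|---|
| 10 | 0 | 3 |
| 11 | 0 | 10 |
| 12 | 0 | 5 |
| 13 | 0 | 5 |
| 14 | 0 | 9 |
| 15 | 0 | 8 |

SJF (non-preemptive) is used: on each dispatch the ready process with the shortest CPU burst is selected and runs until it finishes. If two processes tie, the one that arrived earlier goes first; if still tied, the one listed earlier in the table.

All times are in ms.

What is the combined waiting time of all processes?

75

Gantt: | 10 0-3 | 12 3-8 | 13 8-13 | 15 13-21 | 14 21-30 | 11 30-40 |
Completion: 10=3  11=40  12=8  13=13  14=30  15=21
Turnaround (C−A): 10=3  11=40  12=8  13=13  14=30  15=21
Waiting = turnaround − burst: 10=0, 11=30, 12=3, 13=8, 14=21, 15=13
Total waiting = 0 + 30 + 3 + 8 + 21 + 13 = 75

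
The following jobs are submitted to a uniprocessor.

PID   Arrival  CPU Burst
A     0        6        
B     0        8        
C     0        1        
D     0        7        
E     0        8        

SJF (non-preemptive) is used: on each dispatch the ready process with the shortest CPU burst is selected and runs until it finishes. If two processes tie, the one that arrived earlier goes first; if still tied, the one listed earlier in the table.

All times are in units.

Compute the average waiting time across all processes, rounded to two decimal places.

Gantt: | C 0-1 | A 1-7 | D 7-14 | B 14-22 | E 22-30 |
Completion: A=7  B=22  C=1  D=14  E=30
Turnaround (C−A): A=7  B=22  C=1  D=14  E=30
Waiting times: A=1, B=14, C=0, D=7, E=22
Average waiting = (1+14+0+7+22) / 5 = 44/5 = 8.80

8.80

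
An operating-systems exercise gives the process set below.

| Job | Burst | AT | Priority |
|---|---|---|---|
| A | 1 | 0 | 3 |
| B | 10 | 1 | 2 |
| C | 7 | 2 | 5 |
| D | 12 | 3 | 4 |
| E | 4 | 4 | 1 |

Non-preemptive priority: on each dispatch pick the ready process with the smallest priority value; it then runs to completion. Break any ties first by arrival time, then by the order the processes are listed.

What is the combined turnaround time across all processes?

78

Schedule: | A 0-1 | B 1-11 | E 11-15 | D 15-27 | C 27-34 |
Completion: A=1  B=11  C=34  D=27  E=15
Turnaround (C−A): A=1  B=10  C=32  D=24  E=11
Turnaround = completion − arrival: A=1, B=10, C=32, D=24, E=11
Total turnaround = 1 + 10 + 32 + 24 + 11 = 78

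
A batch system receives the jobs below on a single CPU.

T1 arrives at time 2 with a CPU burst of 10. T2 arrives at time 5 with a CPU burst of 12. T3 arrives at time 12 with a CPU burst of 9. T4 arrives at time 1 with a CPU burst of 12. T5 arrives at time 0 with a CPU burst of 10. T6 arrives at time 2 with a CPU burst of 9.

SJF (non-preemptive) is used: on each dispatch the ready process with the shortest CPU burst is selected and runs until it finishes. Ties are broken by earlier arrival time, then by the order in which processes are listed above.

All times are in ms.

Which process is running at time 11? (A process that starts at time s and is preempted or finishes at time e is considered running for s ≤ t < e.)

Timeline: | T5 0-10 | T6 10-19 | T3 19-28 | T1 28-38 | T4 38-50 | T2 50-62 |
Completion: T1=38  T2=62  T3=28  T4=50  T5=10  T6=19
Turnaround (C−A): T1=36  T2=57  T3=16  T4=49  T5=10  T6=17

T6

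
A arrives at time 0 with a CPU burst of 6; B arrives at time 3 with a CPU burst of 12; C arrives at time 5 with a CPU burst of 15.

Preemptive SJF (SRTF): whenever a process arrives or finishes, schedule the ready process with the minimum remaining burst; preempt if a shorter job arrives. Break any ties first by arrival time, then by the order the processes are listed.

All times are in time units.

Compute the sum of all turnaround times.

Timeline: | A 0-6 | B 6-18 | C 18-33 |
Completion: A=6  B=18  C=33
Turnaround (C−A): A=6  B=15  C=28
Turnaround = completion − arrival: A=6, B=15, C=28
Total turnaround = 6 + 15 + 28 = 49

49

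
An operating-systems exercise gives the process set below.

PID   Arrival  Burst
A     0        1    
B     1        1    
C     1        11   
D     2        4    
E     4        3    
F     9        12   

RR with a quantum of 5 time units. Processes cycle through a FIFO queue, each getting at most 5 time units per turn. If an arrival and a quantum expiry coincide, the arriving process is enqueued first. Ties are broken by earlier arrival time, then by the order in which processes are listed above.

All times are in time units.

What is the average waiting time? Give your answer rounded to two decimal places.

Timeline: | A 0-1 | B 1-2 | C 2-7 | D 7-11 | E 11-14 | C 14-19 | F 19-24 | C 24-25 | F 25-32 |
Completion: A=1  B=2  C=25  D=11  E=14  F=32
Turnaround (C−A): A=1  B=1  C=24  D=9  E=10  F=23
Waiting times: A=0, B=0, C=13, D=5, E=7, F=11
Average waiting = (0+0+13+5+7+11) / 6 = 36/6 = 6.00

6.00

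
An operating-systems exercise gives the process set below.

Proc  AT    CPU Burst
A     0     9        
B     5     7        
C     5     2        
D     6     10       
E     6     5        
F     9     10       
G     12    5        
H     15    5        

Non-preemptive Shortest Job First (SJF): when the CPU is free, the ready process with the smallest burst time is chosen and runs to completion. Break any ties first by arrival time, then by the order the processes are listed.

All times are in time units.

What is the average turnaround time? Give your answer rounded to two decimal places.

Schedule: | A 0-9 | C 9-11 | E 11-16 | G 16-21 | H 21-26 | B 26-33 | D 33-43 | F 43-53 |
Completion: A=9  B=33  C=11  D=43  E=16  F=53  G=21  H=26
Turnaround times: A=9, B=28, C=6, D=37, E=10, F=44, G=9, H=11
Average turnaround = (9+28+6+37+10+44+9+11) / 8 = 154/8 = 19.25

19.25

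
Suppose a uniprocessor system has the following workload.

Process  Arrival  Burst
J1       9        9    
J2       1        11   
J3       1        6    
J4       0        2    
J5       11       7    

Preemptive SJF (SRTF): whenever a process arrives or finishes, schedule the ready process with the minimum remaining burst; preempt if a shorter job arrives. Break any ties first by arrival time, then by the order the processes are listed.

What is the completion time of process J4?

2

Timeline: | J4 0-2 | J3 2-8 | J2 8-9 | J1 9-18 | J5 18-25 | J2 25-35 |
Completion: J1=18  J2=35  J3=8  J4=2  J5=25
Turnaround (C−A): J1=9  J2=34  J3=7  J4=2  J5=14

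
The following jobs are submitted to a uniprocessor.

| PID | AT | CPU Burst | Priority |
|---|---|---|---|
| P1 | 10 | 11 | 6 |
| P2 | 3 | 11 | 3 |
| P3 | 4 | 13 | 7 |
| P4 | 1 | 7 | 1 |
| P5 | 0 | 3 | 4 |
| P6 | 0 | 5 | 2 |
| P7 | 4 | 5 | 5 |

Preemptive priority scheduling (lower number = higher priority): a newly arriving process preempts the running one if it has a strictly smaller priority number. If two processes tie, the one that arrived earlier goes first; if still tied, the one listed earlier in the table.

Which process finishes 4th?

P5

Schedule: | P6 0-1 | P4 1-8 | P6 8-12 | P2 12-23 | P5 23-26 | P7 26-31 | P1 31-42 | P3 42-55 |
Completion: P1=42  P2=23  P3=55  P4=8  P5=26  P6=12  P7=31
Finish order: P4 → P6 → P2 → P5 → P7 → P1 → P3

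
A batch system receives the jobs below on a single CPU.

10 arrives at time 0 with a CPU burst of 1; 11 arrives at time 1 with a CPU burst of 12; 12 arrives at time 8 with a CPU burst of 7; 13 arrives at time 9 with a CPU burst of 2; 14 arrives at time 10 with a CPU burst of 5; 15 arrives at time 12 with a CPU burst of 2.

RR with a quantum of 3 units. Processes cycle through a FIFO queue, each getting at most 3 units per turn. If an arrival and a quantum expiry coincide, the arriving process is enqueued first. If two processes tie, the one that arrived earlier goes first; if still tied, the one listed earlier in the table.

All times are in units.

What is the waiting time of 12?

Timeline: | 10 0-1 | 11 1-10 | 12 10-13 | 13 13-15 | 14 15-18 | 11 18-21 | 15 21-23 | 12 23-26 | 14 26-28 | 12 28-29 |
Completion: 10=1  11=21  12=29  13=15  14=28  15=23
Turnaround (C−A): 10=1  11=20  12=21  13=6  14=18  15=11
Waiting(12) = turnaround − burst = 21 − 7 = 14

14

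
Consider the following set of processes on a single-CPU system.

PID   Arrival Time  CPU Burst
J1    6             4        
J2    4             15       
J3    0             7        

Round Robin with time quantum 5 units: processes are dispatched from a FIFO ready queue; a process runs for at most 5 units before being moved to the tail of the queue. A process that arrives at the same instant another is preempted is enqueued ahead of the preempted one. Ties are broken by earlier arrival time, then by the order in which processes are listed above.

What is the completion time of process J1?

16

Gantt: | J3 0-5 | J2 5-10 | J3 10-12 | J1 12-16 | J2 16-26 |
Completion: J1=16  J2=26  J3=12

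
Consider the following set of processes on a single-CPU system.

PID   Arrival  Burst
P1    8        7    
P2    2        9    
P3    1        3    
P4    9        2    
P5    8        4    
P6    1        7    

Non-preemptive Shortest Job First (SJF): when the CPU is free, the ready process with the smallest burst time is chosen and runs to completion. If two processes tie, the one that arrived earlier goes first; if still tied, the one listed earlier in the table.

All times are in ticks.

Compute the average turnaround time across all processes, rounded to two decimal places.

Gantt: | idle 0-1 | P3 1-4 | P6 4-11 | P4 11-13 | P5 13-17 | P1 17-24 | P2 24-33 |
Completion: P1=24  P2=33  P3=4  P4=13  P5=17  P6=11
Turnaround (C−A): P1=16  P2=31  P3=3  P4=4  P5=9  P6=10
Turnaround times: P1=16, P2=31, P3=3, P4=4, P5=9, P6=10
Average turnaround = (16+31+3+4+9+10) / 6 = 73/6 = 12.17

12.17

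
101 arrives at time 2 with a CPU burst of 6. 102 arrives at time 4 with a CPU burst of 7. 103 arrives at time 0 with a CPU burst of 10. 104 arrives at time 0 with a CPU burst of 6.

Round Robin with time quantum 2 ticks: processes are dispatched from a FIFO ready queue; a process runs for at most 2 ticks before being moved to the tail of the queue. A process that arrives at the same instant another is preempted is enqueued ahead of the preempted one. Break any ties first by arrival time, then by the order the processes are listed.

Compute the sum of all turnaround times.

Timeline: | 103 0-2 | 104 2-4 | 101 4-6 | 103 6-8 | 102 8-10 | 104 10-12 | 101 12-14 | 103 14-16 | 102 16-18 | 104 18-20 | 101 20-22 | 103 22-24 | 102 24-26 | 103 26-28 | 102 28-29 |
Completion: 101=22  102=29  103=28  104=20
Turnaround (C−A): 101=20  102=25  103=28  104=20
Turnaround = completion − arrival: 101=20, 102=25, 103=28, 104=20
Total turnaround = 20 + 25 + 28 + 20 = 93

93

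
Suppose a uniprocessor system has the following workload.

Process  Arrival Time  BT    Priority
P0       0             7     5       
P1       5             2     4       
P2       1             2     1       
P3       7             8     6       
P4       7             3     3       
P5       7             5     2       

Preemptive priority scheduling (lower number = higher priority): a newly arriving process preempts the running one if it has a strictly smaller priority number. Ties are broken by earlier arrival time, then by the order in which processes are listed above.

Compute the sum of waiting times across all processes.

29

Timeline: | P0 0-1 | P2 1-3 | P0 3-5 | P1 5-7 | P5 7-12 | P4 12-15 | P0 15-19 | P3 19-27 |
Completion: P0=19  P1=7  P2=3  P3=27  P4=15  P5=12
Turnaround (C−A): P0=19  P1=2  P2=2  P3=20  P4=8  P5=5
Waiting = turnaround − burst: P0=12, P1=0, P2=0, P3=12, P4=5, P5=0
Total waiting = 12 + 0 + 0 + 12 + 5 + 0 = 29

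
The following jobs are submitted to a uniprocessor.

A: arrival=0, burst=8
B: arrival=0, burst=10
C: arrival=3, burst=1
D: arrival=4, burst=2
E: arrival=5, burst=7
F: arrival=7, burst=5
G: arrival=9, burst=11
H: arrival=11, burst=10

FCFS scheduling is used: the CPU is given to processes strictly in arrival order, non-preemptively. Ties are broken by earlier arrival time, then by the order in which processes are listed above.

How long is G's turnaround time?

Schedule: | A 0-8 | B 8-18 | C 18-19 | D 19-21 | E 21-28 | F 28-33 | G 33-44 | H 44-54 |
Completion: A=8  B=18  C=19  D=21  E=28  F=33  G=44  H=54
Turnaround(G) = completion − arrival = 44 − 9 = 35

35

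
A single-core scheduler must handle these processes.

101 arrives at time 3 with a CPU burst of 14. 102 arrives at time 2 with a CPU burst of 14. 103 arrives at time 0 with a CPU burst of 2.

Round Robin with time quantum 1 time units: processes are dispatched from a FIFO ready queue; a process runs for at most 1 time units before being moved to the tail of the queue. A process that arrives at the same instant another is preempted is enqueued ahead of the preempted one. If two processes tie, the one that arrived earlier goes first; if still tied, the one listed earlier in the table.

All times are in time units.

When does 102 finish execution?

29

Schedule: | 103 0-2 | 102 2-3 | 101 3-4 | 102 4-5 | 101 5-6 | 102 6-7 | 101 7-8 | 102 8-9 | 101 9-10 | 102 10-11 | 101 11-12 | 102 12-13 | 101 13-14 | 102 14-15 | 101 15-16 | 102 16-17 | 101 17-18 | 102 18-19 | 101 19-20 | 102 20-21 | 101 21-22 | 102 22-23 | 101 23-24 | 102 24-25 | 101 25-26 | 102 26-27 | 101 27-28 | 102 28-29 | 101 29-30 |
Completion: 101=30  102=29  103=2
Turnaround (C−A): 101=27  102=27  103=2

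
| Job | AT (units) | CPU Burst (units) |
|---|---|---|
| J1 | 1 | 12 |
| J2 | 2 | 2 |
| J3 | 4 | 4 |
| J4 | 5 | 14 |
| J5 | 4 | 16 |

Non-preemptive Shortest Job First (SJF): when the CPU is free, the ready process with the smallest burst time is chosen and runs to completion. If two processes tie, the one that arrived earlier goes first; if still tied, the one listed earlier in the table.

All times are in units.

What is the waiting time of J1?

Timeline: | idle 0-1 | J1 1-13 | J2 13-15 | J3 15-19 | J4 19-33 | J5 33-49 |
Completion: J1=13  J2=15  J3=19  J4=33  J5=49
Waiting(J1) = turnaround − burst = 12 − 12 = 0

0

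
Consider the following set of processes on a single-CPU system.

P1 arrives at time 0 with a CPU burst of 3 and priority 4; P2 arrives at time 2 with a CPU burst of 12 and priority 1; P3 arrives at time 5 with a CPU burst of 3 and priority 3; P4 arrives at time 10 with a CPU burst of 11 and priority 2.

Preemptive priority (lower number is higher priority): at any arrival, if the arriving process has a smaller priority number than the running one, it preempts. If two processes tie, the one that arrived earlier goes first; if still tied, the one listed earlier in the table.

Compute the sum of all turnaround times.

79

Schedule: | P1 0-2 | P2 2-14 | P4 14-25 | P3 25-28 | P1 28-29 |
Completion: P1=29  P2=14  P3=28  P4=25
Turnaround = completion − arrival: P1=29, P2=12, P3=23, P4=15
Total turnaround = 29 + 12 + 23 + 15 = 79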